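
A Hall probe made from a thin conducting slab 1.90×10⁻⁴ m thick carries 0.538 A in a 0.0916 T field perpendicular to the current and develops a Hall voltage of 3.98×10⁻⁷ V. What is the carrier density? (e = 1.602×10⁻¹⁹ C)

n ≈ 4.07×10²⁷ m⁻³

From V_H = IB/(n e t), n = IB/(V_H e t).
n = (0.538)(0.0916)/((3.98×10⁻⁷)(1.602×10⁻¹⁹)(1.90×10⁻⁴)) ≈ 4.07×10²⁷ m⁻³.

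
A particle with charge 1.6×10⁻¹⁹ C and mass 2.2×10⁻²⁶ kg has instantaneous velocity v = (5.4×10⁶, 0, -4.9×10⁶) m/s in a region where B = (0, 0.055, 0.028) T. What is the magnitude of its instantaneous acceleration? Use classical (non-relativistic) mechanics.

v×B = (2.70×10⁵, -1.51×10⁵, 2.97×10⁵) N/C.
F = q v×B = (1.6×10⁻¹⁹ C)·(2.70×10⁵, -1.51×10⁵, 2.97×10⁵) = (4.31×10⁻¹⁴, -2.42×10⁻¹⁴, 4.75×10⁻¹⁴) N.
|a| = |F|/m = 6.858×10⁻¹⁴/2.2×10⁻²⁶ ≈ 3.12×10¹² m/s².

|a| ≈ 3.12×10¹² m/s²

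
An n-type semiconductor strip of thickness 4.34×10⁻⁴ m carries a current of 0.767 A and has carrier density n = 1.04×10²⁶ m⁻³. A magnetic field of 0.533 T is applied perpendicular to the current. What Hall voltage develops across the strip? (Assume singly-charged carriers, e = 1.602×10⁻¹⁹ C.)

V_H = IB/(n e t).
V_H = (0.767)(0.533)/((1.04×10²⁶)(1.602×10⁻¹⁹)(4.34×10⁻⁴)) ≈ 5.65×10⁻⁵ V.

V_H ≈ 5.65×10⁻⁵ V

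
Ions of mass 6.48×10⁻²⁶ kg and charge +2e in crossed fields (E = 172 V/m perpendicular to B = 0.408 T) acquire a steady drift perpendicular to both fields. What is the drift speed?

The E×B drift speed is v_d = E/B.
v_d = 172/0.408 = 422 m/s.

v_d ≈ 422 m/s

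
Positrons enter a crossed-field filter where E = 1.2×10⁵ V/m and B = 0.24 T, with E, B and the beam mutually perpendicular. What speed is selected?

v = 5.0×10⁵ m/s

Zero net Lorentz force requires |qE| = |q v×B|, i.e. E = vB.
v = E/B = 1.2×10⁵/0.24 = 5.0×10⁵ m/s.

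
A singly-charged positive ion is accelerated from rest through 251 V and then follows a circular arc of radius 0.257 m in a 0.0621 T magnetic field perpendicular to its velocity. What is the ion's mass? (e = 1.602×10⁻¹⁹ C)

Combine |q|V = ½mv² and r = mv/(|q|B): eliminate v to get m = qB²r²/(2V).
m = (1.602×10⁻¹⁹)(0.0621)²(0.257)²/(2·251) ≈ 8.13×10⁻²⁶ kg.

m ≈ 8.13×10⁻²⁶ kg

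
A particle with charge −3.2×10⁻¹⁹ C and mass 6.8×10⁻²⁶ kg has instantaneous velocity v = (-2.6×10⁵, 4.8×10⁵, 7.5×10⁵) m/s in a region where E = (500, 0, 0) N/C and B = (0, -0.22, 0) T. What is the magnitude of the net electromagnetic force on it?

v×B = (1.65×10⁵, 0, 5.72×10⁴) N/C.
E + v×B = (1.66×10⁵, 0, 5.72×10⁴) N/C.
F = q(E + v×B) = (−3.2×10⁻¹⁹ C)·(1.66×10⁵, 0, 5.72×10⁴) = (-5.30×10⁻¹⁴, 0, -1.83×10⁻¹⁴) N.
|F| = 5.60×10⁻¹⁴ N.

|F| ≈ 5.60×10⁻¹⁴ N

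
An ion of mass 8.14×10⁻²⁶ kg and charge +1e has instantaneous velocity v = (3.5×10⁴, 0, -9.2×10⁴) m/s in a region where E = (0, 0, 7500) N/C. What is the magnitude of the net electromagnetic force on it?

|F| ≈ 1.20×10⁻¹⁵ N

Only an electric field acts, so F = qE = (1.602×10⁻¹⁹ C)·(0, 0, 7500) = (0, 0, 1.20×10⁻¹⁵) N.
|F| = 1.20×10⁻¹⁵ N.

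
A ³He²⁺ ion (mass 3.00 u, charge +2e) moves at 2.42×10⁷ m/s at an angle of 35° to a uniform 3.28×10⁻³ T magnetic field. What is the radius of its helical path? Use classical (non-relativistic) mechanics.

v⊥ = v sinθ = 2.42×10⁷·sin35° ≈ 1.388×10⁷ m/s.
r = m v⊥/(|q|B) = (4.983×10⁻²⁷)(1.388×10⁷)/((3.204×10⁻¹⁹)(3.28×10⁻³)) ≈ 65.8 m.

r ≈ 65.8 m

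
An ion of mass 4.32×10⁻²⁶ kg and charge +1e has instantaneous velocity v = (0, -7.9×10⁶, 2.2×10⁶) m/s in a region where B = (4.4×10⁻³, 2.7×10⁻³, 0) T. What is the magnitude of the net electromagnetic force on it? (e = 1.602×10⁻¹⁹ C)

v×B = (-5940, 9680, 3.48×10⁴) N/C.
F = q v×B = (1.602×10⁻¹⁹ C)·(-5940, 9680, 3.48×10⁴) = (-9.52×10⁻¹⁶, 1.55×10⁻¹⁵, 5.57×10⁻¹⁵) N.
|F| = 5.86×10⁻¹⁵ N.

|F| ≈ 5.86×10⁻¹⁵ N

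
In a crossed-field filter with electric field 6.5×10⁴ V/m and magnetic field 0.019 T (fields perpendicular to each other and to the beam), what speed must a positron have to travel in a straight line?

For undeflected motion the electric and magnetic forces balance: qE = qvB.
v = E/B = 6.5×10⁴/0.019 = 3.4×10⁶ m/s.

v = 3.4×10⁶ m/s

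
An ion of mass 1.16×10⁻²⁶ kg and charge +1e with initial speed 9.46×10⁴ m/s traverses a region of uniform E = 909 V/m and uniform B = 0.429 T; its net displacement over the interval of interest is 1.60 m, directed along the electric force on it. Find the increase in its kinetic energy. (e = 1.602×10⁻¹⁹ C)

ΔKE ≈ 2.33×10⁻¹⁶ J

The magnetic force is always ⟂ v and does no work; only the electric force changes KE.
ΔKE = F_E · d = |q|E d = (1.602×10⁻¹⁹)(909)(1.60) ≈ 2.33×10⁻¹⁶ J.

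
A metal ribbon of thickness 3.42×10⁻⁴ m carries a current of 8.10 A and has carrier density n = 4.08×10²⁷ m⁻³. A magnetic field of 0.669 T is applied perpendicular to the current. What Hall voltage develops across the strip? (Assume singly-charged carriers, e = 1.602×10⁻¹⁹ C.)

V_H = IB/(n e t).
V_H = (8.10)(0.669)/((4.08×10²⁷)(1.602×10⁻¹⁹)(3.42×10⁻⁴)) ≈ 2.42×10⁻⁵ V.

V_H ≈ 2.42×10⁻⁵ V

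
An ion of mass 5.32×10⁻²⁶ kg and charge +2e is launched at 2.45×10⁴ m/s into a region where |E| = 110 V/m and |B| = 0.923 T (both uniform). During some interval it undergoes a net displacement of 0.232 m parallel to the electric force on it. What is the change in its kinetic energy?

The magnetic force is always ⟂ v and does no work; only the electric force changes KE.
ΔKE = F_E · d = |q|E d = (3.204×10⁻¹⁹)(110)(0.232) ≈ 8.18×10⁻¹⁸ J.

ΔKE ≈ 8.18×10⁻¹⁸ J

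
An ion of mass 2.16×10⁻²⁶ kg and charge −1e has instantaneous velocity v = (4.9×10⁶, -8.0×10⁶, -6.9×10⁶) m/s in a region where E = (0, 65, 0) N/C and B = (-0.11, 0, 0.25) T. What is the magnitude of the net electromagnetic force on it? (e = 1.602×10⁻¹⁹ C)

v×B = (-2.00×10⁶, -4.66×10⁵, -8.80×10⁵) N/C.
E + v×B = (-2.00×10⁶, -4.66×10⁵, -8.80×10⁵) N/C.
F = q(E + v×B) = (−1.602×10⁻¹⁹ C)·(-2.00×10⁶, -4.66×10⁵, -8.80×10⁵) = (3.20×10⁻¹³, 7.46×10⁻¹⁴, 1.41×10⁻¹³) N.
|F| = 3.58×10⁻¹³ N.

|F| ≈ 3.58×10⁻¹³ N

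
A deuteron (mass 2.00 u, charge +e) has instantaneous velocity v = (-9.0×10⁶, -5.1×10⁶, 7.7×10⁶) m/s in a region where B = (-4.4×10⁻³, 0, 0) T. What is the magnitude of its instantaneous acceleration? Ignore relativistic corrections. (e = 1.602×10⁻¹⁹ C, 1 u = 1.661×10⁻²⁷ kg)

|a| ≈ 1.96×10¹² m/s²

v×B = (0, -3.39×10⁴, -2.24×10⁴) N/C.
F = q v×B = (1.602×10⁻¹⁹ C)·(0, -3.39×10⁴, -2.24×10⁴) = (0, -5.43×10⁻¹⁵, -3.59×10⁻¹⁵) N.
|a| = |F|/m = 6.510×10⁻¹⁵/3.322×10⁻²⁷ ≈ 1.96×10¹² m/s².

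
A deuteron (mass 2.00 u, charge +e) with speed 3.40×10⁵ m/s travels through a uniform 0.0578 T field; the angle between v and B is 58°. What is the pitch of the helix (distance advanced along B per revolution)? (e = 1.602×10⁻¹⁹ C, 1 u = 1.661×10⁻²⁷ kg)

v∥ = v cosθ = 3.40×10⁵·cos58° ≈ 1.802×10⁵ m/s.
T = 2πm/(|q|B) = 2π(3.322×10⁻²⁷)/((1.602×10⁻¹⁹)(0.0578)) ≈ 2.254×10⁻⁶ s.
pitch = v∥ T = (1.802×10⁵)(2.254×10⁻⁶) ≈ 0.406 m.

p ≈ 0.406 m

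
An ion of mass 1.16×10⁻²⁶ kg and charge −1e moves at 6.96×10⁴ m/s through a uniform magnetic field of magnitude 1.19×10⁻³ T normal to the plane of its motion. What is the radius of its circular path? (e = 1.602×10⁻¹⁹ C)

r ≈ 4.24 m

The magnetic force provides the centripetal force: |q|vB = mv²/r.
r = mv/(|q|B) = (1.16×10⁻²⁶)(6.96×10⁴)/((1.602×10⁻¹⁹)(1.19×10⁻³)) ≈ 4.24 m.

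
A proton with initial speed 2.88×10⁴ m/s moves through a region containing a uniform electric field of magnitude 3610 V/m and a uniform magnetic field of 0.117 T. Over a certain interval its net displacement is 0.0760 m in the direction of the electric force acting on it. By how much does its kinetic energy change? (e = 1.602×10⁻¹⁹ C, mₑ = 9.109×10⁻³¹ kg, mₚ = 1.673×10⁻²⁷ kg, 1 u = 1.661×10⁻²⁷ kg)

ΔKE ≈ 4.40×10⁻¹⁷ J

The magnetic force is always ⟂ v and does no work; only the electric force changes KE.
ΔKE = F_E · d = |q|E d = (1.602×10⁻¹⁹)(3610)(0.0760) ≈ 4.40×10⁻¹⁷ J.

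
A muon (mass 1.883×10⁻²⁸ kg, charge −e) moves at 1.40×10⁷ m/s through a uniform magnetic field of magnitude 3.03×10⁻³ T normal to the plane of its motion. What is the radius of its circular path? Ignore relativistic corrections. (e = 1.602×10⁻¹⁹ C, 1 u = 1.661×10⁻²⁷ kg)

r ≈ 5.43 m

The magnetic force provides the centripetal force: |q|vB = mv²/r.
r = mv/(|q|B) = (1.883×10⁻²⁸)(1.40×10⁷)/((1.602×10⁻¹⁹)(3.03×10⁻³)) ≈ 5.43 m.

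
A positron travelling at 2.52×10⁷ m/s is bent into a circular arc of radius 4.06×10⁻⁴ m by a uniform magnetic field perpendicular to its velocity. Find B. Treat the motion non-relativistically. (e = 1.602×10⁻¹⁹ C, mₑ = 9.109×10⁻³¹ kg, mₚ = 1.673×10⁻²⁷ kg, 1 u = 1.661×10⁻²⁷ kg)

B ≈ 0.353 T

From |q|vB = mv²/r, B = mv/(|q|r).
B = (9.109×10⁻³¹)(2.52×10⁷)/((1.602×10⁻¹⁹)(4.06×10⁻⁴)) ≈ 0.353 T.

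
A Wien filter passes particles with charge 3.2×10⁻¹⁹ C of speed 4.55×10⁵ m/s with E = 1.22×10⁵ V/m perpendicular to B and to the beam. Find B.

B = 0.268 T

Balance of forces in the selector: qE = qvB ⇒ B = E/v.
B = 1.22×10⁵/4.55×10⁵ = 0.268 T.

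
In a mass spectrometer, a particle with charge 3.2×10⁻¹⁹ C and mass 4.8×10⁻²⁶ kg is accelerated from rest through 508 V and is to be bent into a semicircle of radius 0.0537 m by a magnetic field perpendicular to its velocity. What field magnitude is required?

v = √(2|q|V/m) = √(2·3.2×10⁻¹⁹·508/4.8×10⁻²⁶) ≈ 8.230×10⁴ m/s.
B = mv/(|q|r) = (4.8×10⁻²⁶)(8.230×10⁴)/((3.2×10⁻¹⁹)(0.0537)) ≈ 0.230 T.

B ≈ 0.230 T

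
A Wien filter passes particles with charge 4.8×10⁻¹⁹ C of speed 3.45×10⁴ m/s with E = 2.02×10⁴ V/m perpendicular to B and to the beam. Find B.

Balance of forces in the selector: qE = qvB ⇒ B = E/v.
B = 2.02×10⁴/3.45×10⁴ = 0.586 T.

B = 0.586 T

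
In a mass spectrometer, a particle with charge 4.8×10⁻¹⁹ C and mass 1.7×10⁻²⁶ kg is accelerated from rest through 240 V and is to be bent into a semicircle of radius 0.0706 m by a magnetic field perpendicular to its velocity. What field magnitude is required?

v = √(2|q|V/m) = √(2·4.8×10⁻¹⁹·240/1.7×10⁻²⁶) ≈ 1.164×10⁵ m/s.
B = mv/(|q|r) = (1.7×10⁻²⁶)(1.164×10⁵)/((4.8×10⁻¹⁹)(0.0706)) ≈ 0.0584 T.

B ≈ 0.0584 T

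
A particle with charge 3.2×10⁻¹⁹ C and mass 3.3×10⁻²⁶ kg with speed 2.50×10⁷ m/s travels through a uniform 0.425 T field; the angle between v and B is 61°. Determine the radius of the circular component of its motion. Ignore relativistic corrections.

r ≈ 5.31 m

v⊥ = v sinθ = 2.50×10⁷·sin61° ≈ 2.187×10⁷ m/s.
r = m v⊥/(|q|B) = (3.3×10⁻²⁶)(2.187×10⁷)/((3.2×10⁻¹⁹)(0.425)) ≈ 5.31 m.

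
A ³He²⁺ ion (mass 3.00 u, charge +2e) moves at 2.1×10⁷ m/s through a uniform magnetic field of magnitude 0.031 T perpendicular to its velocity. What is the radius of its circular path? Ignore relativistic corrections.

The magnetic force provides the centripetal force: |q|vB = mv²/r.
r = mv/(|q|B) = (4.983×10⁻²⁷)(2.1×10⁷)/((3.204×10⁻¹⁹)(0.031)) ≈ 11 m.

r ≈ 11 m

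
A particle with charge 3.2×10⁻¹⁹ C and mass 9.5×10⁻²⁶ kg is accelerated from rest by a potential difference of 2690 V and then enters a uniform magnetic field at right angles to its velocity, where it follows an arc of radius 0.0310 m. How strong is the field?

B ≈ 1.29 T

v = √(2|q|V/m) = √(2·3.2×10⁻¹⁹·2690/9.5×10⁻²⁶) ≈ 1.346×10⁵ m/s.
B = mv/(|q|r) = (9.5×10⁻²⁶)(1.346×10⁵)/((3.2×10⁻¹⁹)(0.0310)) ≈ 1.29 T.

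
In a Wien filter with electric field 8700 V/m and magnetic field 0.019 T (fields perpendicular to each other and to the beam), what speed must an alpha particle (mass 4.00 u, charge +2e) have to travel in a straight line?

Straight-line motion ⇒ electric and magnetic forces cancel, so E = vB.
v = E/B = 8700/0.019 = 4.6×10⁵ m/s.
The result is independent of the particle's charge and mass.

v = 4.6×10⁵ m/s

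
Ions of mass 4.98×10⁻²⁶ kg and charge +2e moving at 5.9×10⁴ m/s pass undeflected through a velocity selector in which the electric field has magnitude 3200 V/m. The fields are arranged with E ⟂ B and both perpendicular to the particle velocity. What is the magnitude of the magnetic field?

Balance of forces in the selector: qE = qvB ⇒ B = E/v.
B = 3200/5.9×10⁴ = 0.054 T.

B = 0.054 T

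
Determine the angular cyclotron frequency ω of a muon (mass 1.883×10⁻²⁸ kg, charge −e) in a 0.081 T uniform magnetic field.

ω = |q|B/m.
ω = (1.602×10⁻¹⁹)(0.081)/1.883×10⁻²⁸ ≈ 6.9×10⁷ rad/s.

ω ≈ 6.9×10⁷ rad/s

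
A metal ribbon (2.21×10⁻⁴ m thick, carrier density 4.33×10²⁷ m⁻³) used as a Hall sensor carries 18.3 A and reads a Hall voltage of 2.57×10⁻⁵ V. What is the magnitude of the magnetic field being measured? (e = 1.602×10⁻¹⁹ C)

B ≈ 0.215 T

From V_H = IB/(n e t), B = V_H n e t / I.
B = (2.57×10⁻⁵)(4.33×10²⁷)(1.602×10⁻¹⁹)(2.21×10⁻⁴)/18.3 ≈ 0.215 T.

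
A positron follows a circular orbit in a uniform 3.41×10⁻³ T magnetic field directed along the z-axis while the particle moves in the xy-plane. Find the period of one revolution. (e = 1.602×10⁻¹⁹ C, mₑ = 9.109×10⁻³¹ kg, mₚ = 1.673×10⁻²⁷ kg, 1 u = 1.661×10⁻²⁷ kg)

T ≈ 1.05×10⁻⁸ s

The cyclotron period depends only on m, q, B: T = 2πm/(|q|B).
T = 2π(9.109×10⁻³¹)/((1.602×10⁻¹⁹)(3.41×10⁻³)) ≈ 1.05×10⁻⁸ s.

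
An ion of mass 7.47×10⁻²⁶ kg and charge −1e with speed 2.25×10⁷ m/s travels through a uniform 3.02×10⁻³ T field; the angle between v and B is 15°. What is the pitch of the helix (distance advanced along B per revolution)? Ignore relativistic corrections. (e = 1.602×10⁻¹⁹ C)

v∥ = v cosθ = 2.25×10⁷·cos15° ≈ 2.173×10⁷ m/s.
T = 2πm/(|q|B) = 2π(7.47×10⁻²⁶)/((1.602×10⁻¹⁹)(3.02×10⁻³)) ≈ 9.701×10⁻⁴ s.
pitch = v∥ T = (2.173×10⁷)(9.701×10⁻⁴) ≈ 2.11×10⁴ m.

p ≈ 2.11×10⁴ m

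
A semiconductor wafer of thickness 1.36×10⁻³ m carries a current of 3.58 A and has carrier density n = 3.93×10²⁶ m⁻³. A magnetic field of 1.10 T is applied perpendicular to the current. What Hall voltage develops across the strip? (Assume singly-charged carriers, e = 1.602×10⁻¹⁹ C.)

V_H ≈ 4.60×10⁻⁵ V

V_H = IB/(n e t).
V_H = (3.58)(1.10)/((3.93×10²⁶)(1.602×10⁻¹⁹)(1.36×10⁻³)) ≈ 4.60×10⁻⁵ V.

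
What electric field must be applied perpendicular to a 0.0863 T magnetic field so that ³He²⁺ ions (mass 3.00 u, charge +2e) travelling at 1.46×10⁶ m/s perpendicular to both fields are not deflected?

E = 1.26×10⁵ V/m

For straight-line motion qE = qvB, so E = vB.
E = 1.46×10⁶ × 0.0863 = 1.26×10⁵ V/m.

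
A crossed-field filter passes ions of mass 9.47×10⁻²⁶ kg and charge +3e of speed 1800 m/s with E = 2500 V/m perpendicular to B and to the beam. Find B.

Balance of forces in the selector: qE = qvB ⇒ B = E/v.
B = 2500/1800 = 1.4 T.

B = 1.4 T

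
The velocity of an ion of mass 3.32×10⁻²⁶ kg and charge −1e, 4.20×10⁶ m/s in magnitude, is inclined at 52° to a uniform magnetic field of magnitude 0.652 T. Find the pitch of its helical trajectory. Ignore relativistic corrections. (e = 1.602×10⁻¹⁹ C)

p ≈ 5.16 m

v∥ = v cosθ = 4.20×10⁶·cos52° ≈ 2.586×10⁶ m/s.
T = 2πm/(|q|B) = 2π(3.32×10⁻²⁶)/((1.602×10⁻¹⁹)(0.652)) ≈ 1.997×10⁻⁶ s.
pitch = v∥ T = (2.586×10⁶)(1.997×10⁻⁶) ≈ 5.16 m.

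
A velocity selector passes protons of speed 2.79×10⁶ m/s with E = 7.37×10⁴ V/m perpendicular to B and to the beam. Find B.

B = 0.0264 T

Balance of forces in the selector: qE = qvB ⇒ B = E/v.
B = 7.37×10⁴/2.79×10⁶ = 0.0264 T.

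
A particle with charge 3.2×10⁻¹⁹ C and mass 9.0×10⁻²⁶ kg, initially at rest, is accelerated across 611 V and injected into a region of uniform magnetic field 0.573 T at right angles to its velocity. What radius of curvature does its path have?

Acceleration: |q|V = ½mv² ⇒ v = √(2|q|V/m) = √(2·3.2×10⁻¹⁹·611/9.0×10⁻²⁶) ≈ 6.592×10⁴ m/s.
In the field: r = mv/(|q|B) = (9.0×10⁻²⁶)(6.592×10⁴)/((3.2×10⁻¹⁹)(0.573)) ≈ 0.0324 m.

r ≈ 0.0324 m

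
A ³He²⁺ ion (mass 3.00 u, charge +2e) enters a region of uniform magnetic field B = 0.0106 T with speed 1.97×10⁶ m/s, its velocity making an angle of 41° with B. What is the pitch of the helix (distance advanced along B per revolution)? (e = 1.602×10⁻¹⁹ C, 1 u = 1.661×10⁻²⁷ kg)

v∥ = v cosθ = 1.97×10⁶·cos41° ≈ 1.487×10⁶ m/s.
T = 2πm/(|q|B) = 2π(4.983×10⁻²⁷)/((3.204×10⁻¹⁹)(0.0106)) ≈ 9.219×10⁻⁶ s.
pitch = v∥ T = (1.487×10⁶)(9.219×10⁻⁶) ≈ 13.7 m.

p ≈ 13.7 m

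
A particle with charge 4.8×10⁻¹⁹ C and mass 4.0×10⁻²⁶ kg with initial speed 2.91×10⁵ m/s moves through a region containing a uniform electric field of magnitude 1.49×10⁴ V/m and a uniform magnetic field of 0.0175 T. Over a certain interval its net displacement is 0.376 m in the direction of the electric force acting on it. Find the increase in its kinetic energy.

The magnetic force is always ⟂ v and does no work; only the electric force changes KE.
ΔKE = F_E · d = |q|E d = (4.8×10⁻¹⁹)(1.49×10⁴)(0.376) ≈ 2.69×10⁻¹⁵ J.

ΔKE ≈ 2.69×10⁻¹⁵ J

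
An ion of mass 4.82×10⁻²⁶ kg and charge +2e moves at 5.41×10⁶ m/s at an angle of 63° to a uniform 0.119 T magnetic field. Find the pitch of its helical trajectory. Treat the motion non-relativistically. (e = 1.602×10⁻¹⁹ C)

p ≈ 19.5 m

v∥ = v cosθ = 5.41×10⁶·cos63° ≈ 2.456×10⁶ m/s.
T = 2πm/(|q|B) = 2π(4.82×10⁻²⁶)/((3.204×10⁻¹⁹)(0.119)) ≈ 7.943×10⁻⁶ s.
pitch = v∥ T = (2.456×10⁶)(7.943×10⁻⁶) ≈ 19.5 m.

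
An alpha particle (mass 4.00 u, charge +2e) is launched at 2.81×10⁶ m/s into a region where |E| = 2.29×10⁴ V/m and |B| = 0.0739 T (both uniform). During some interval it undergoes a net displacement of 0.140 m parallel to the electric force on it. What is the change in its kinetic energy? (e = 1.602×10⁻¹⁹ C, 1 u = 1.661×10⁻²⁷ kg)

The magnetic force is always ⟂ v and does no work; only the electric force changes KE.
ΔKE = F_E · d = |q|E d = (3.204×10⁻¹⁹)(2.29×10⁴)(0.140) ≈ 1.03×10⁻¹⁵ J.

ΔKE ≈ 1.03×10⁻¹⁵ J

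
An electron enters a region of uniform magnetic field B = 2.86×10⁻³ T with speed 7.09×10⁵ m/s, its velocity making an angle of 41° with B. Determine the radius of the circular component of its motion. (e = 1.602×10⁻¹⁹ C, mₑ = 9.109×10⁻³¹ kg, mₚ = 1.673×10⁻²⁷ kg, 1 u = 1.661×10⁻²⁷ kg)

r ≈ 9.25×10⁻⁴ m

v⊥ = v sinθ = 7.09×10⁵·sin41° ≈ 4.651×10⁵ m/s.
r = m v⊥/(|q|B) = (9.109×10⁻³¹)(4.651×10⁵)/((1.602×10⁻¹⁹)(2.86×10⁻³)) ≈ 9.25×10⁻⁴ m.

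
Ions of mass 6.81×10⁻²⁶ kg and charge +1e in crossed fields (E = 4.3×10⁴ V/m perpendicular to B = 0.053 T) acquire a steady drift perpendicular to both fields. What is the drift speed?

The E×B drift speed is v_d = E/B.
v_d = 4.3×10⁴/0.053 = 8.1×10⁵ m/s.

v_d ≈ 8.1×10⁵ m/s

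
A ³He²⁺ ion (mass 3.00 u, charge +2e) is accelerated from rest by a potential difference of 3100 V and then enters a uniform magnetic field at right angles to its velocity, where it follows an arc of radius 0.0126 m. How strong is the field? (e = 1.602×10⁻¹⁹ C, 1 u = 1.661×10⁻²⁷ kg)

B ≈ 0.779 T

v = √(2|q|V/m) = √(2·3.204×10⁻¹⁹·3100/4.983×10⁻²⁷) ≈ 6.314×10⁵ m/s.
B = mv/(|q|r) = (4.983×10⁻²⁷)(6.314×10⁵)/((3.204×10⁻¹⁹)(0.0126)) ≈ 0.779 T.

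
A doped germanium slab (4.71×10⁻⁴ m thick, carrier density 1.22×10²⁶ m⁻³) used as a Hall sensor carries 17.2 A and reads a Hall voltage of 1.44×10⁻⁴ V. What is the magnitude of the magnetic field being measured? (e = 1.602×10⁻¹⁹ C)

From V_H = IB/(n e t), B = V_H n e t / I.
B = (1.44×10⁻⁴)(1.22×10²⁶)(1.602×10⁻¹⁹)(4.71×10⁻⁴)/17.2 ≈ 0.0771 T.

B ≈ 0.0771 T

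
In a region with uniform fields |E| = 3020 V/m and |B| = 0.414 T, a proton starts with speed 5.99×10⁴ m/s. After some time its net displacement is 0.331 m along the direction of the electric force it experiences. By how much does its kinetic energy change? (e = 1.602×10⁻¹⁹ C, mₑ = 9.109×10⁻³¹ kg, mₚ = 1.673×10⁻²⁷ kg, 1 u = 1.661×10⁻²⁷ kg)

The magnetic force is always ⟂ v and does no work; only the electric force changes KE.
ΔKE = F_E · d = |q|E d = (1.602×10⁻¹⁹)(3020)(0.331) ≈ 1.60×10⁻¹⁶ J.

ΔKE ≈ 1.60×10⁻¹⁶ J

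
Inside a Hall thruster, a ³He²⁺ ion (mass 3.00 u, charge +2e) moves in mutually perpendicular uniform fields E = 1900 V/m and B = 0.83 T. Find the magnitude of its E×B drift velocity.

v_d ≈ 2300 m/s

The steady drift has the magnetic force balancing the electric force, so v_d = E/B.
v_d = 1900/0.83 = 2300 m/s.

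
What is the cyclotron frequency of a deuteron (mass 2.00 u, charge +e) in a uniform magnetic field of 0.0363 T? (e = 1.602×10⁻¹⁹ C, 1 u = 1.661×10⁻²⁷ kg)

f ≈ 2.79×10⁵ Hz

f = |q|B/(2πm).
f = (1.602×10⁻¹⁹)(0.0363)/(2π·3.322×10⁻²⁷) ≈ 2.79×10⁵ Hz.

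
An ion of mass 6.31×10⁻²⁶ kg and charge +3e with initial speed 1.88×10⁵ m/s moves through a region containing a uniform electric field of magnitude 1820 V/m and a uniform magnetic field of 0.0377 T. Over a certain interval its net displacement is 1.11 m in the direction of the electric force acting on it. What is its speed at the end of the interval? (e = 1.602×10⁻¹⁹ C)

v_f ≈ 2.57×10⁵ m/s

B does no work; ΔKE = |q|E d.
½mv_f² = ½mv₀² + |q|Ed = ½(6.31×10⁻²⁶)(1.88×10⁵)² + (4.806×10⁻¹⁹)(1820)(1.11) ≈ 1.115×10⁻¹⁵ J + 9.709×10⁻¹⁶ J ≈ 2.086×10⁻¹⁵ J.
v_f = √(2·2.086×10⁻¹⁵/6.31×10⁻²⁶) ≈ 2.57×10⁵ m/s.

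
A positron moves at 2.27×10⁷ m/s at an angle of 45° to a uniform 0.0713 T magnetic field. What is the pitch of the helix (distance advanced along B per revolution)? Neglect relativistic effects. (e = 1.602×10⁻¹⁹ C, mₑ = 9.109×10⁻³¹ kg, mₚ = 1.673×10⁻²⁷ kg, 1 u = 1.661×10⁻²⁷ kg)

v∥ = v cosθ = 2.27×10⁷·cos45° ≈ 1.605×10⁷ m/s.
T = 2πm/(|q|B) = 2π(9.109×10⁻³¹)/((1.602×10⁻¹⁹)(0.0713)) ≈ 5.011×10⁻¹⁰ s.
pitch = v∥ T = (1.605×10⁷)(5.011×10⁻¹⁰) ≈ 8.04×10⁻³ m.

p ≈ 8.04×10⁻³ m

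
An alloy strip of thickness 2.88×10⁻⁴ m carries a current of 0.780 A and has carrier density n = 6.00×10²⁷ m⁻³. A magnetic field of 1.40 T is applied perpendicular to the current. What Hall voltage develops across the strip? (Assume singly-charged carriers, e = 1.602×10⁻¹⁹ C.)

V_H = IB/(n e t).
V_H = (0.780)(1.40)/((6.00×10²⁷)(1.602×10⁻¹⁹)(2.88×10⁻⁴)) ≈ 3.94×10⁻⁶ V.

V_H ≈ 3.94×10⁻⁶ V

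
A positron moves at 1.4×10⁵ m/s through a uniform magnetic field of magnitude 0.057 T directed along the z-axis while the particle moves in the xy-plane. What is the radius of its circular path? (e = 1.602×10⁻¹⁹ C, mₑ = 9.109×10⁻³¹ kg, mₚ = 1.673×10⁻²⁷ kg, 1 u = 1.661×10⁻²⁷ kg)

r ≈ 1.4×10⁻⁵ m

The magnetic force provides the centripetal force: |q|vB = mv²/r.
r = mv/(|q|B) = (9.109×10⁻³¹)(1.4×10⁵)/((1.602×10⁻¹⁹)(0.057)) ≈ 1.4×10⁻⁵ m.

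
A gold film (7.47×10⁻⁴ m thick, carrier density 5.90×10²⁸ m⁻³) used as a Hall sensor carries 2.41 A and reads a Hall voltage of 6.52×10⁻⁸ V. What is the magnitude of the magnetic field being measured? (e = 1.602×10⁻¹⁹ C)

B ≈ 0.191 T

From V_H = IB/(n e t), B = V_H n e t / I.
B = (6.52×10⁻⁸)(5.90×10²⁸)(1.602×10⁻¹⁹)(7.47×10⁻⁴)/2.41 ≈ 0.191 T.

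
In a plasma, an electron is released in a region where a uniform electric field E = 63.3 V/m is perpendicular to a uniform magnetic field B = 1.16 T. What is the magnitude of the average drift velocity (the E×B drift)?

v_d ≈ 54.6 m/s

The E×B drift speed is v_d = E/B.
v_d = 63.3/1.16 = 54.6 m/s.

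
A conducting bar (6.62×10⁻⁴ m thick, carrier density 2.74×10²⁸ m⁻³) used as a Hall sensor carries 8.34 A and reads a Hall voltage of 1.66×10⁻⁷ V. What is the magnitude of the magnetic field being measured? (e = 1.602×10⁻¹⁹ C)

From V_H = IB/(n e t), B = V_H n e t / I.
B = (1.66×10⁻⁷)(2.74×10²⁸)(1.602×10⁻¹⁹)(6.62×10⁻⁴)/8.34 ≈ 0.0578 T.

B ≈ 0.0578 T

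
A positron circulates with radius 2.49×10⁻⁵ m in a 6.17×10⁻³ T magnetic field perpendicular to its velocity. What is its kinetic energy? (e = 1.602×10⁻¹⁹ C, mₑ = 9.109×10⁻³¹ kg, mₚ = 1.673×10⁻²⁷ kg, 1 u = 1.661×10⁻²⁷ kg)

KE ≈ 2.08×10⁻³ eV

v = |q|Br/m, then KE = ½mv² = (qBr)²/(2m).
v = (1.602×10⁻¹⁹)(6.17×10⁻³)(2.49×10⁻⁵)/9.109×10⁻³¹ ≈ 2.702×10⁴ m/s.
KE = ½(9.109×10⁻³¹)(2.702×10⁴)² ≈ 3.33×10⁻²² J = 2.08×10⁻³ eV.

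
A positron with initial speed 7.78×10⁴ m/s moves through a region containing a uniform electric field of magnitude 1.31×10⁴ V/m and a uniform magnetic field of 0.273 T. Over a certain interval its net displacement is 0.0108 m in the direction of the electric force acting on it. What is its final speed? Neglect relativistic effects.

v_f ≈ 7.05×10⁶ m/s

B does no work; ΔKE = |q|E d.
½mv_f² = ½mv₀² + |q|Ed = ½(9.109×10⁻³¹)(7.78×10⁴)² + (1.602×10⁻¹⁹)(1.31×10⁴)(0.0108) ≈ 2.757×10⁻²¹ J + 2.267×10⁻¹⁷ J ≈ 2.267×10⁻¹⁷ J.
v_f = √(2·2.267×10⁻¹⁷/9.109×10⁻³¹) ≈ 7.05×10⁶ m/s.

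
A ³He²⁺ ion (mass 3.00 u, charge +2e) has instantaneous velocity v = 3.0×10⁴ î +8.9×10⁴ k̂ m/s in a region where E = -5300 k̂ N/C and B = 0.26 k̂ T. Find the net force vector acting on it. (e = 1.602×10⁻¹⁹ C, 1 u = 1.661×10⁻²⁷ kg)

F ≈ (0, -2.50×10⁻¹⁵, -1.70×10⁻¹⁵) N

v×B = (0, -7800, 0) N/C.
E + v×B = (0, -7800, -5300) N/C.
F = q(E + v×B) = (3.204×10⁻¹⁹ C)·(0, -7800, -5300) = (0, -2.50×10⁻¹⁵, -1.70×10⁻¹⁵) N.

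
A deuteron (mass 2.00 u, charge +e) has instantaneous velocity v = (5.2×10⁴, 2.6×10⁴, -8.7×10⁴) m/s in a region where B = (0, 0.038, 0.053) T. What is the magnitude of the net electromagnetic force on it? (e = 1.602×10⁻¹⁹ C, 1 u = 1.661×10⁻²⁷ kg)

v×B = (4680, -2760, 1980) N/C.
F = q v×B = (1.602×10⁻¹⁹ C)·(4680, -2760, 1980) = (7.50×10⁻¹⁶, -4.42×10⁻¹⁶, 3.17×10⁻¹⁶) N.
|F| = 9.26×10⁻¹⁶ N.

|F| ≈ 9.26×10⁻¹⁶ N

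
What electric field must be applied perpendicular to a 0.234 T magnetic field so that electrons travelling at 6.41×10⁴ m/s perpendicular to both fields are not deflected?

E = 1.50×10⁴ V/m

For straight-line motion qE = qvB, so E = vB.
E = 6.41×10⁴ × 0.234 = 1.50×10⁴ V/m.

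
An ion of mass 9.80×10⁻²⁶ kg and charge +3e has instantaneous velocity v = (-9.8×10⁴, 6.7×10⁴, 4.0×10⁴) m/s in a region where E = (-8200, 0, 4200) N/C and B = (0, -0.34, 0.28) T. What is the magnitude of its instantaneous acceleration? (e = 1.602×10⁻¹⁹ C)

|a| ≈ 2.57×10¹¹ m/s²

v×B = (3.24×10⁴, 2.74×10⁴, 3.33×10⁴) N/C.
E + v×B = (2.42×10⁴, 2.74×10⁴, 3.75×10⁴) N/C.
F = q(E + v×B) = (4.806×10⁻¹⁹ C)·(2.42×10⁴, 2.74×10⁴, 3.75×10⁴) = (1.16×10⁻¹⁴, 1.32×10⁻¹⁴, 1.80×10⁻¹⁴) N.
|a| = |F|/m = 2.518×10⁻¹⁴/9.80×10⁻²⁶ ≈ 2.57×10¹¹ m/s².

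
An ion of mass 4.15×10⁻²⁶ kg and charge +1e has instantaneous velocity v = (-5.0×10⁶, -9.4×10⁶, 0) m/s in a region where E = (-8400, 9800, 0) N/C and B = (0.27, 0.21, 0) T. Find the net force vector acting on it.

F ≈ (-1.35×10⁻¹⁵, 1.57×10⁻¹⁵, 2.38×10⁻¹³) N

v×B = (0, 0, 1.49×10⁶) N/C.
E + v×B = (-8400, 9800, 1.49×10⁶) N/C.
F = q(E + v×B) = (1.602×10⁻¹⁹ C)·(-8400, 9800, 1.49×10⁶) = (-1.35×10⁻¹⁵, 1.57×10⁻¹⁵, 2.38×10⁻¹³) N.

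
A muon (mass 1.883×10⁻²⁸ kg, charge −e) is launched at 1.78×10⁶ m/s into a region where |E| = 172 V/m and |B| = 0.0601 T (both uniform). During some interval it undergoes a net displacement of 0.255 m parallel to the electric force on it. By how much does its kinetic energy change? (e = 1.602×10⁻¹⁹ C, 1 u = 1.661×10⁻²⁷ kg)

The magnetic force is always ⟂ v and does no work; only the electric force changes KE.
ΔKE = F_E · d = |q|E d = (1.602×10⁻¹⁹)(172)(0.255) ≈ 7.03×10⁻¹⁸ J.

ΔKE ≈ 7.03×10⁻¹⁸ J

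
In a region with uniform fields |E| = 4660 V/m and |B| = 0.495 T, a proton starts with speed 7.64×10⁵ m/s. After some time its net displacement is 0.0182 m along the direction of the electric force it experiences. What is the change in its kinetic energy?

ΔKE ≈ 1.36×10⁻¹⁷ J

The magnetic force is always ⟂ v and does no work; only the electric force changes KE.
ΔKE = F_E · d = |q|E d = (1.602×10⁻¹⁹)(4660)(0.0182) ≈ 1.36×10⁻¹⁷ J.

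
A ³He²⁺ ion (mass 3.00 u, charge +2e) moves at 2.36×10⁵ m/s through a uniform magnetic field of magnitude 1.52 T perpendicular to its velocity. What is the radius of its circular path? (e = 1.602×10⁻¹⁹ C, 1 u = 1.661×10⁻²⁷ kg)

r ≈ 2.41×10⁻³ m

The magnetic force provides the centripetal force: |q|vB = mv²/r.
r = mv/(|q|B) = (4.983×10⁻²⁷)(2.36×10⁵)/((3.204×10⁻¹⁹)(1.52)) ≈ 2.41×10⁻³ m.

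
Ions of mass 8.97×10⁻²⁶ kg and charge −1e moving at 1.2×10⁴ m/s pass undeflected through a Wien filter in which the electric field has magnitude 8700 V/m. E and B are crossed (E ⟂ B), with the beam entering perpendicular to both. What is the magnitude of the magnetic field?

Balance of forces in the selector: qE = qvB ⇒ B = E/v.
B = 8700/1.2×10⁴ = 0.72 T.

B = 0.72 T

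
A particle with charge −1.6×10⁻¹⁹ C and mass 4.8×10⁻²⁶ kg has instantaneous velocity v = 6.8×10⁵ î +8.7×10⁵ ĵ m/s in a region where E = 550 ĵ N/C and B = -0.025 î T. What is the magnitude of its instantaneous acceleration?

v×B = (0, 0, 2.18×10⁴) N/C.
E + v×B = (0, 550, 2.18×10⁴) N/C.
F = q(E + v×B) = (−1.6×10⁻¹⁹ C)·(0, 550, 2.18×10⁴) = (0, -8.80×10⁻¹⁷, -3.48×10⁻¹⁵) N.
|a| = |F|/m = 3.481×10⁻¹⁵/4.8×10⁻²⁶ ≈ 7.25×10¹⁰ m/s².

|a| ≈ 7.25×10¹⁰ m/s²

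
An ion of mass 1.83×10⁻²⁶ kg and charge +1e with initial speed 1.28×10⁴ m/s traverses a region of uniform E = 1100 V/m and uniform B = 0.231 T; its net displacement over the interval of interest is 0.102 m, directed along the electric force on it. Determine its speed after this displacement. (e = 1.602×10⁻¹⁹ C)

v_f ≈ 4.61×10⁴ m/s

B does no work; ΔKE = |q|E d.
½mv_f² = ½mv₀² + |q|Ed = ½(1.83×10⁻²⁶)(1.28×10⁴)² + (1.602×10⁻¹⁹)(1100)(0.102) ≈ 1.499×10⁻¹⁸ J + 1.797×10⁻¹⁷ J ≈ 1.947×10⁻¹⁷ J.
v_f = √(2·1.947×10⁻¹⁷/1.83×10⁻²⁶) ≈ 4.61×10⁴ m/s.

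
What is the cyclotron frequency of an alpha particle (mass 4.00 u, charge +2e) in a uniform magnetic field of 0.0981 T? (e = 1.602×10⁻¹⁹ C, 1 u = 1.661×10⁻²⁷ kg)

f ≈ 7.53×10⁵ Hz

f = |q|B/(2πm).
f = (3.204×10⁻¹⁹)(0.0981)/(2π·6.644×10⁻²⁷) ≈ 7.53×10⁵ Hz.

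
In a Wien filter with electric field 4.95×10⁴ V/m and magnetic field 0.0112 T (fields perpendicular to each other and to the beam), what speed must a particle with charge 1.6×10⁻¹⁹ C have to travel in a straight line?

v = 4.42×10⁶ m/s

For undeflected motion the electric and magnetic forces balance: qE = qvB.
v = E/B = 4.95×10⁴/0.0112 = 4.42×10⁶ m/s.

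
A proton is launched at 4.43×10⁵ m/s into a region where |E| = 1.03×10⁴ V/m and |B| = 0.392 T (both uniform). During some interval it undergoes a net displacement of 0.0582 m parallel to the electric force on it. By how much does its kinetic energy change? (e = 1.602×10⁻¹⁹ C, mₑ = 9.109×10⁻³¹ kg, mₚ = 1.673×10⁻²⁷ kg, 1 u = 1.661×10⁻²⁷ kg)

The magnetic force is always ⟂ v and does no work; only the electric force changes KE.
ΔKE = F_E · d = |q|E d = (1.602×10⁻¹⁹)(1.03×10⁴)(0.0582) ≈ 9.60×10⁻¹⁷ J.

ΔKE ≈ 9.60×10⁻¹⁷ J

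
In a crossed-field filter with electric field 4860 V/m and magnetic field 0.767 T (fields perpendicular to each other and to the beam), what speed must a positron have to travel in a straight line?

Zero net Lorentz force requires |qE| = |q v×B|, i.e. E = vB.
v = E/B = 4860/0.767 = 6340 m/s.

v = 6340 m/s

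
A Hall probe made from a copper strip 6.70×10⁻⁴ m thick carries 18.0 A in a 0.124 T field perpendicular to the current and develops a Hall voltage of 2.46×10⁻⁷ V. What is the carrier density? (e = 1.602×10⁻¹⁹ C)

From V_H = IB/(n e t), n = IB/(V_H e t).
n = (18.0)(0.124)/((2.46×10⁻⁷)(1.602×10⁻¹⁹)(6.70×10⁻⁴)) ≈ 8.45×10²⁸ m⁻³.

n ≈ 8.45×10²⁸ m⁻³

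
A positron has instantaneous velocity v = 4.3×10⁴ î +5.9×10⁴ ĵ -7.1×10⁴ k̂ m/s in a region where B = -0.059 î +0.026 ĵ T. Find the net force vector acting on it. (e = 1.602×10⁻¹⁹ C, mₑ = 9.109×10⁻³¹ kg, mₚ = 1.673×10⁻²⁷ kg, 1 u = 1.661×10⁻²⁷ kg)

v×B = (1850, 4190, 4600) N/C.
F = q v×B = (1.602×10⁻¹⁹ C)·(1850, 4190, 4600) = (2.96×10⁻¹⁶, 6.71×10⁻¹⁶, 7.37×10⁻¹⁶) N.

F ≈ (2.96×10⁻¹⁶, 6.71×10⁻¹⁶, 7.37×10⁻¹⁶) N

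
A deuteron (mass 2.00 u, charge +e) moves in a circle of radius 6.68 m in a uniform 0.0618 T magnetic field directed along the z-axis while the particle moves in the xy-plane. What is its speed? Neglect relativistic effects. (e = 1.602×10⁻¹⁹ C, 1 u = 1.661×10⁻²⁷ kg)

From |q|vB = mv²/r, v = |q|Br/m.
v = (1.602×10⁻¹⁹)(0.0618)(6.68)/3.322×10⁻²⁷ ≈ 1.99×10⁷ m/s.

v ≈ 1.99×10⁷ m/s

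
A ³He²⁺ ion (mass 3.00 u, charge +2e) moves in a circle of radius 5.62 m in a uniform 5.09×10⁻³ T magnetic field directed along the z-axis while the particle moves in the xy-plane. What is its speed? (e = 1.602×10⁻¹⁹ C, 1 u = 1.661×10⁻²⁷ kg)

From |q|vB = mv²/r, v = |q|Br/m.
v = (3.204×10⁻¹⁹)(5.09×10⁻³)(5.62)/4.983×10⁻²⁷ ≈ 1.84×10⁶ m/s.

v ≈ 1.84×10⁶ m/s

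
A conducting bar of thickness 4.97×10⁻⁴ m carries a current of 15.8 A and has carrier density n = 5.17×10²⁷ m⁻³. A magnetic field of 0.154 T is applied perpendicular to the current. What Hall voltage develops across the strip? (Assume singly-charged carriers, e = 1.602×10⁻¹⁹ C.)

V_H = IB/(n e t).
V_H = (15.8)(0.154)/((5.17×10²⁷)(1.602×10⁻¹⁹)(4.97×10⁻⁴)) ≈ 5.91×10⁻⁶ V.

V_H ≈ 5.91×10⁻⁶ V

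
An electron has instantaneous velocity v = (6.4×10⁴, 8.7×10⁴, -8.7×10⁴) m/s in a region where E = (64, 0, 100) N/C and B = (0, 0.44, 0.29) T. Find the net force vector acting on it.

v×B = (6.35×10⁴, -1.86×10⁴, 2.82×10⁴) N/C.
E + v×B = (6.36×10⁴, -1.86×10⁴, 2.83×10⁴) N/C.
F = q(E + v×B) = (−1.602×10⁻¹⁹ C)·(6.36×10⁴, -1.86×10⁴, 2.83×10⁴) = (-1.02×10⁻¹⁴, 2.97×10⁻¹⁵, -4.53×10⁻¹⁵) N.

F ≈ (-1.02×10⁻¹⁴, 2.97×10⁻¹⁵, -4.53×10⁻¹⁵) N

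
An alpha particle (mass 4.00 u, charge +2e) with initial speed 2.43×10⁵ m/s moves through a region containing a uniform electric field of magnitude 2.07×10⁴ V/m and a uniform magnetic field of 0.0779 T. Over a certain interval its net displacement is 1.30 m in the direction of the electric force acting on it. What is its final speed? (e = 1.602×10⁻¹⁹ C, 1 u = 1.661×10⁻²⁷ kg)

B does no work; ΔKE = |q|E d.
½mv_f² = ½mv₀² + |q|Ed = ½(6.644×10⁻²⁷)(2.43×10⁵)² + (3.204×10⁻¹⁹)(2.07×10⁴)(1.30) ≈ 1.962×10⁻¹⁶ J + 8.622×10⁻¹⁵ J ≈ 8.818×10⁻¹⁵ J.
v_f = √(2·8.818×10⁻¹⁵/6.644×10⁻²⁷) ≈ 1.63×10⁶ m/s.

v_f ≈ 1.63×10⁶ m/s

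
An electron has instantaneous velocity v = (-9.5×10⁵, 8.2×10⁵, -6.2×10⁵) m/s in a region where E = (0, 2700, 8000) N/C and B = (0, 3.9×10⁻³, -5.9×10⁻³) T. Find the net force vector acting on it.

v×B = (-2420, -5600, -3700) N/C.
E + v×B = (-2420, -2900, 4300) N/C.
F = q(E + v×B) = (−1.602×10⁻¹⁹ C)·(-2420, -2900, 4300) = (3.88×10⁻¹⁶, 4.65×10⁻¹⁶, -6.88×10⁻¹⁶) N.

F ≈ (3.88×10⁻¹⁶, 4.65×10⁻¹⁶, -6.88×10⁻¹⁶) N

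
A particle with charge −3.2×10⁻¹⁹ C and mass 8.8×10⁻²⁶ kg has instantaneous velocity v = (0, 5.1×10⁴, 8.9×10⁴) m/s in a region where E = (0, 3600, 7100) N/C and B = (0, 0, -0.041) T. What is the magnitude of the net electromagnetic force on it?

|F| ≈ 2.63×10⁻¹⁵ N

v×B = (-2090, 0, 0) N/C.
E + v×B = (-2090, 3600, 7100) N/C.
F = q(E + v×B) = (−3.2×10⁻¹⁹ C)·(-2090, 3600, 7100) = (6.69×10⁻¹⁶, -1.15×10⁻¹⁵, -2.27×10⁻¹⁵) N.
|F| = 2.63×10⁻¹⁵ N.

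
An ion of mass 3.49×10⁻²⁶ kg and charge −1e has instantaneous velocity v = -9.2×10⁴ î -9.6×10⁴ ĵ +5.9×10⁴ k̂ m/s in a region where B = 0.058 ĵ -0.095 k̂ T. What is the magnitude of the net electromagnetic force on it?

|F| ≈ 1.88×10⁻¹⁵ N

v×B = (5700, -8740, -5340) N/C.
F = q v×B = (−1.602×10⁻¹⁹ C)·(5700, -8740, -5340) = (-9.13×10⁻¹⁶, 1.40×10⁻¹⁵, 8.55×10⁻¹⁶) N.
|F| = 1.88×10⁻¹⁵ N.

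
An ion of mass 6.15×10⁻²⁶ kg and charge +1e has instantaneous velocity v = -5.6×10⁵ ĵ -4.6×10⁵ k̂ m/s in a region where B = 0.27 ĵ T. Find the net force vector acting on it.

v×B = (1.24×10⁵, 0, 0) N/C.
F = q v×B = (1.602×10⁻¹⁹ C)·(1.24×10⁵, 0, 0) = (1.99×10⁻¹⁴, 0, 0) N.

F ≈ (1.99×10⁻¹⁴, 0, 0) N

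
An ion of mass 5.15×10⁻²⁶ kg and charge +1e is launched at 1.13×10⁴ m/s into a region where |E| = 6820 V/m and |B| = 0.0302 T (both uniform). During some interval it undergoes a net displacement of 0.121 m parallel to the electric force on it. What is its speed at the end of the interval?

v_f ≈ 7.25×10⁴ m/s

B does no work; ΔKE = |q|E d.
½mv_f² = ½mv₀² + |q|Ed = ½(5.15×10⁻²⁶)(1.13×10⁴)² + (1.602×10⁻¹⁹)(6820)(0.121) ≈ 3.288×10⁻¹⁸ J + 1.322×10⁻¹⁶ J ≈ 1.355×10⁻¹⁶ J.
v_f = √(2·1.355×10⁻¹⁶/5.15×10⁻²⁶) ≈ 7.25×10⁴ m/s.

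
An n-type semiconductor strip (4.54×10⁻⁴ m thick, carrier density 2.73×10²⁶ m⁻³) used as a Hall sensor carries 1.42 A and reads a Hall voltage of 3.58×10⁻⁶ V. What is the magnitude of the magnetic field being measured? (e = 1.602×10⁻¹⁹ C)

From V_H = IB/(n e t), B = V_H n e t / I.
B = (3.58×10⁻⁶)(2.73×10²⁶)(1.602×10⁻¹⁹)(4.54×10⁻⁴)/1.42 ≈ 0.0501 T.

B ≈ 0.0501 T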